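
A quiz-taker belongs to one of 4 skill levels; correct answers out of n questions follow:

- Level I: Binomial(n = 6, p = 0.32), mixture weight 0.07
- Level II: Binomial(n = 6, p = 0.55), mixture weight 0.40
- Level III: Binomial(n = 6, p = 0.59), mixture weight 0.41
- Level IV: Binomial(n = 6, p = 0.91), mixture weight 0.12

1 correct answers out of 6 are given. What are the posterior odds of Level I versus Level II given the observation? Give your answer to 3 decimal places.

0.802

Only the two components matter; the odds are (w_i f_i(x)) / (w_j f_j(x)).
Component likelihoods at x = 1 correct answers out of 6:
  p_I = C(6,1)·0.32^1·0.68^5 = 6·0.32·0.145393 = 0.279155
  p_II = C(6,1)·0.55^1·0.45^5 = 6·0.55·0.0184528 = 0.0608943
  p_III = C(6,1)·0.59^1·0.41^5 = 6·0.59·0.0115856 = 0.0410131
  p_IV = C(6,1)·0.91^1·0.09^5 = 6·0.91·5.9049e-06 = 3.22408e-05
Odds = (0.07/0.40) × (0.279155/0.0608943) = 0.175 × 4.58426 ≈ 0.802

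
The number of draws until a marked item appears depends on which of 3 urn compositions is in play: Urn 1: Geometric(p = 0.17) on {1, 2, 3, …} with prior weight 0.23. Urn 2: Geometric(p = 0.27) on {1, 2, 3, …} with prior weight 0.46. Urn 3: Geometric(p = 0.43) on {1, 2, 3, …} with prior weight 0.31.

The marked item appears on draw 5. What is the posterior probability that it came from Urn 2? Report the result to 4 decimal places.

0.5195

P(component k | x) = w_k·f_k(x) / marginal(x), where marginal(x) = Σ_j w_j·f_j(x).
Component likelihoods at x = 5:
  p_1 = 0.17·(1−0.17)^4 = 0.17·0.474583 = 0.0806791
  p_2 = 0.27·(1−0.27)^4 = 0.27·0.283982 = 0.0766753
  p_3 = 0.43·(1−0.43)^4 = 0.43·0.10556 = 0.0453908
Unnormalised posteriors:
  w_1·p_1 = 0.23 × 0.0806791 = 0.0185562
  w_2·p_2 = 0.46 × 0.0766753 = 0.0352706
  w_3·p_3 = 0.31 × 0.0453908 = 0.0140711
Denominator: 0.0185562 + 0.0352706 + 0.0140711 = 0.067898
Responsibility of Urn 2: 0.0352706 / 0.067898 ≈ 0.5195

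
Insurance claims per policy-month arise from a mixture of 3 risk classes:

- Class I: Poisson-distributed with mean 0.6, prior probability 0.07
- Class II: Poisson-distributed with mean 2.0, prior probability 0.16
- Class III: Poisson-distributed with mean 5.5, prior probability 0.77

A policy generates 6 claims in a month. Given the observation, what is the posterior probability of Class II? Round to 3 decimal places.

0.016

Apply Bayes' rule: the posterior for each component is proportional to its prior times its likelihood at x.
Poisson probabilities:
  f_I = e^(−0.6)·0.6^6/6! = 3.5563e-05
  f_II = e^(−2.0)·2.0^6/6! = 0.0120298
  f_III = e^(−5.5)·5.5^6/6! = 0.157117
Unnormalised posteriors:
  w_I·f_I = 0.07 × 3.5563e-05 = 2.48941e-06
  w_II·f_II = 0.16 × 0.0120298 = 0.00192477
  w_III·f_III = 0.77 × 0.157117 = 0.12098
Sum: 2.48941e-06 + 0.00192477 + 0.12098 = 0.122908
Responsibility of Class II: 0.00192477 / 0.122908 ≈ 0.016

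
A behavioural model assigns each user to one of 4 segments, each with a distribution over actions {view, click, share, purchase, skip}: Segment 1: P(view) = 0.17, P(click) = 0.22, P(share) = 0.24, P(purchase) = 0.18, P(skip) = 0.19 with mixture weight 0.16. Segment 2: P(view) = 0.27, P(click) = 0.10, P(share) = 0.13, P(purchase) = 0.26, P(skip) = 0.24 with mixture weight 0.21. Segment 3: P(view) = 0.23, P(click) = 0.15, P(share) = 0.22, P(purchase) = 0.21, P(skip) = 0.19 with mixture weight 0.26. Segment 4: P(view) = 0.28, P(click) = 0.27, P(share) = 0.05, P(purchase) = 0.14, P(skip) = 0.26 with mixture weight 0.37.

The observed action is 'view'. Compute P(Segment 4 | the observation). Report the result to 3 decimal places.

Apply Bayes' rule: the posterior for each component is proportional to its prior times its likelihood at x.
Component likelihoods at x = 'view':
  L_1 = P(view | comp) = 0.17
  L_2 = P(view | comp) = 0.27
  L_3 = P(view | comp) = 0.23
  L_4 = P(view | comp) = 0.28
Unnormalised posteriors:
  P(Z=1)·L_1 = 0.16 × 0.17 = 0.0272
  P(Z=2)·L_2 = 0.21 × 0.27 = 0.0567
  P(Z=3)·L_3 = 0.26 × 0.23 = 0.0598
  P(Z=4)·L_4 = 0.37 × 0.28 = 0.1036
Marginal: 0.0272 + 0.0567 + 0.0598 + 0.1036 = 0.2473
So the posterior for Segment 4 is 0.1036 / 0.2473 ≈ 0.419.

0.419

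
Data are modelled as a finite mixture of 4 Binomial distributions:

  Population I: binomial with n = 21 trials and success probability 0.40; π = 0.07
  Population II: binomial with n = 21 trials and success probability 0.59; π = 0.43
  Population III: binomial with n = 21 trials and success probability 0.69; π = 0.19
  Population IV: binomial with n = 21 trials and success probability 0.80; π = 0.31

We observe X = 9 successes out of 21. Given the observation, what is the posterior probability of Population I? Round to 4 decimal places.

Posterior ∝ prior × likelihood, so P(k | x) ∝ π_k f_k(x); normalise over all components.
Binomial probabilities:
  L_I = 0.167725
  L_II = 0.0574537
  L_III = 0.00820779
  L_IV = 0.00016159
Prior × likelihood for each component:
  π_I·L_I = 0.07 × 0.167725 = 0.0117408
  π_II·L_II = 0.43 × 0.0574537 = 0.0247051
  π_III·L_III = 0.19 × 0.00820779 = 0.00155948
  π_IV·L_IV = 0.31 × 0.00016159 = 5.00928e-05
Denominator: 0.0117408 + 0.0247051 + 0.00155948 + 5.00928e-05 = 0.0380555
So the posterior for Population I is 0.0117408 / 0.0380555 ≈ 0.3085.

0.3085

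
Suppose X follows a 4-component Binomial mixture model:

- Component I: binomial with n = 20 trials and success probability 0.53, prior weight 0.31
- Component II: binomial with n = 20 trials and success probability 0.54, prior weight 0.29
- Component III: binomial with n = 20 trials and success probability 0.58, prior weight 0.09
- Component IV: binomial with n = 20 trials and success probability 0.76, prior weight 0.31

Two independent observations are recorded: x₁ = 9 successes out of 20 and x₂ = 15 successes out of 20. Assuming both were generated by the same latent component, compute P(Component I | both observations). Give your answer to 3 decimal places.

By Bayes' theorem, P(k | x) = π_k f_k(x) / Σ_j π_j f_j(x).
Since both observations come from the same component, the likelihood for component k is f_k(x₁)·f_k(x₂).
  p_I = [0.137014] × [0.0260059] = 0.00356317
  p_II = [0.127963] × [0.0309129] = 0.00395572
  p_III = [0.0894953] × [0.0572941] = 0.00512755
  p_IV = [0.00216198] × [0.201235] = 0.000435067
Unnormalised posteriors:
  π_I·p_I = 0.31 × 0.00356317 = 0.00110458
  π_II·p_II = 0.29 × 0.00395572 = 0.00114716
  π_III·p_III = 0.09 × 0.00512755 = 0.00046148
  π_IV·p_IV = 0.31 × 0.000435067 = 0.000134871
Denominator: 0.00110458 + 0.00114716 + 0.00046148 + 0.000134871 = 0.00284809
P(Component I | x₁, x₂) = 0.00110458 / 0.00284809 ≈ 0.388

0.388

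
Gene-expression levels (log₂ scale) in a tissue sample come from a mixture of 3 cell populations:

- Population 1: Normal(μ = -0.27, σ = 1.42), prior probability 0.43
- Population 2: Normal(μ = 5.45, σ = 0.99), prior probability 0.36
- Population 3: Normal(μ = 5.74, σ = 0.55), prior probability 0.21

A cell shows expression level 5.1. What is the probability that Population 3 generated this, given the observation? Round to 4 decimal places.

The responsibility of component k is π_k f_k(x) divided by Σ_j π_j f_j(x).
Normal densities:
  f_1 = 0.000220374
  f_2 = 0.37856
  f_3 = 0.368569
Multiply by the mixture weights:
  π_1·f_1 = 0.43 × 0.000220374 = 9.47607e-05
  π_2·f_2 = 0.36 × 0.37856 = 0.136281
  π_3·f_3 = 0.21 × 0.368569 = 0.0773996
Denominator: 9.47607e-05 + 0.136281 + 0.0773996 = 0.213776
Responsibility of Population 3: 0.0773996 / 0.213776 ≈ 0.3621

0.3621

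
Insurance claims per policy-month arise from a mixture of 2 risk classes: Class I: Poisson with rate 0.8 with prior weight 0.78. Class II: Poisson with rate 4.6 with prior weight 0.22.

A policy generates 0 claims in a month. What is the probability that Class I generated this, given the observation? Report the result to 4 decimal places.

Apply Bayes' rule: the posterior for each component is proportional to its prior times its likelihood at x.
Poisson probabilities:
  L_I = e^(−0.8)·0.8^0/0! = 0.449329
  L_II = e^(−4.6)·4.6^0/0! = 0.0100518
Weight by the priors:
  π_I·L_I = 0.78 × 0.449329 = 0.350477
  π_II·L_II = 0.22 × 0.0100518 = 0.0022114
Denominator: 0.350477 + 0.0022114 = 0.352688
Responsibility of Class I: 0.350477 / 0.352688 ≈ 0.9937

0.9937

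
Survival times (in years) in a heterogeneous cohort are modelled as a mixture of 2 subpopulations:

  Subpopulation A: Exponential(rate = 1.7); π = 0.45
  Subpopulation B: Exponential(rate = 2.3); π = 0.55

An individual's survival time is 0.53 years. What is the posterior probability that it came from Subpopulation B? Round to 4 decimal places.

0.5461

P(component k | x) = π_k·f_k(x) / marginal(x), where marginal(x) = Σ_j π_j·f_j(x).
Component likelihoods at x = 0.53 years:
  p_A = 1.7·e^(−1.7·0.53) = 1.7·e^(−0.9010) = 0.690478
  p_B = 2.3·e^(−2.3·0.53) = 2.3·e^(−1.2190) = 0.679709
Weight by the priors:
  π_A·p_A = 0.45 × 0.690478 = 0.310715
  π_B·p_B = 0.55 × 0.679709 = 0.37384
Denominator: 0.310715 + 0.37384 = 0.684555
So the posterior for Subpopulation B is 0.37384 / 0.684555 ≈ 0.5461.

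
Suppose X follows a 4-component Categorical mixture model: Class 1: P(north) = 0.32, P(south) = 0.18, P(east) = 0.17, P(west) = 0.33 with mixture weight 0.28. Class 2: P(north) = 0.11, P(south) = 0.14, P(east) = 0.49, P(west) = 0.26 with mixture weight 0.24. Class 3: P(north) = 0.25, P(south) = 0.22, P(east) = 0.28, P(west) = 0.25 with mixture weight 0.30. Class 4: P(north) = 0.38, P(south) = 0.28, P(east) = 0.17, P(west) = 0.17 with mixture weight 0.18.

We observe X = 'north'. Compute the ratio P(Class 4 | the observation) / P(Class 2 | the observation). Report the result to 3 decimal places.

Since P(k|x) ∝ w_k f_k(x), the posterior odds are w_i f_i(x) / (w_j f_j(x)).
Evaluate each component's likelihood at the observed value:
  p_1 = P(north | comp) = 0.32
  p_2 = P(north | comp) = 0.11
  p_3 = P(north | comp) = 0.25
  p_4 = P(north | comp) = 0.38
0.0684 / 0.0264 ≈ 2.591

2.591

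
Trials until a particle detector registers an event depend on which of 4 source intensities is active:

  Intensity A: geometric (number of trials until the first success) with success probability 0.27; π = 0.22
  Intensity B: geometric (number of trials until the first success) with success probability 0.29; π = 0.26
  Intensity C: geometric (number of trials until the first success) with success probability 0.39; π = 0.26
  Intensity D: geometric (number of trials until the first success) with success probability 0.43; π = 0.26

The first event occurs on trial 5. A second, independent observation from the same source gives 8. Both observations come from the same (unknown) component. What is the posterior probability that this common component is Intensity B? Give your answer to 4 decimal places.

0.3949

P(component k | x) = π_k·f_k(x) / marginal(x), where marginal(x) = Σ_j π_j·f_j(x).
Since both observations come from the same component, the likelihood for component k is f_k(x₁)·f_k(x₂).
  p_A = [0.0766753] × [0.029828] = 0.00228707
  p_B = [0.0736939] × [0.0263758] = 0.00194374
  p_C = [0.0539988] × [0.0122567] = 0.000661847
  p_D = [0.0453908] × [0.00840606] = 0.000381558
Weight by the priors:
  π_A·p_A = 0.22 × 0.00228707 = 0.000503155
  π_B·p_B = 0.26 × 0.00194374 = 0.000505372
  π_C·p_C = 0.26 × 0.000661847 = 0.00017208
  π_D·p_D = 0.26 × 0.000381558 = 9.9205e-05
Normaliser: 0.000503155 + 0.000505372 + 0.00017208 + 9.9205e-05 = 0.00127981
So the posterior for Intensity B is 0.000505372 / 0.00127981 ≈ 0.3949.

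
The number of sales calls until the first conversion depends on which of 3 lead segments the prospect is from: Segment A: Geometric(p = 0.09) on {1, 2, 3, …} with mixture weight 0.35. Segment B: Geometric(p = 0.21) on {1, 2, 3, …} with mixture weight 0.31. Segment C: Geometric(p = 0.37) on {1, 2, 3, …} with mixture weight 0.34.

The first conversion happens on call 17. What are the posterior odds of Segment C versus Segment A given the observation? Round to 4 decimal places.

0.0111

Posterior odds = (π_i f_i(x)) / (π_j f_j(x)); the normalising sum cancels.
Component likelihoods at x = 17:
  p_A = 0.09·(1−0.09)^16 = 0.09·0.221137 = 0.0199024
  p_B = 0.21·(1−0.21)^16 = 0.21·0.0230162 = 0.0048334
  p_C = 0.37·(1−0.37)^16 = 0.37·0.000615813 = 0.000227851
Odds = (0.34/0.35) × (0.000227851/0.0199024) = 0.971429 × 0.0114484 ≈ 0.0111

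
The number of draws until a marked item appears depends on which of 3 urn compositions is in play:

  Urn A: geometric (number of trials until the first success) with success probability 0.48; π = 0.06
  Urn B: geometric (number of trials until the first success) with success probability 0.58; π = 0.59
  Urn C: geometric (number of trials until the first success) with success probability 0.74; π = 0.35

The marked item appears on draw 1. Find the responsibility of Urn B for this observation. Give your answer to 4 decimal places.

Apply Bayes' rule: the posterior for each component is proportional to its prior times its likelihood at x.
Component likelihoods at x = 1:
  f_A = 0.48·(1−0.48)^0 = 0.48·1 = 0.48
  f_B = 0.58·(1−0.58)^0 = 0.58·1 = 0.58
  f_C = 0.74·(1−0.74)^0 = 0.74·1 = 0.74
Multiply by the mixture weights:
  P(Z=A)·f_A = 0.06 × 0.48 = 0.0288
  P(Z=B)·f_B = 0.59 × 0.58 = 0.3422
  P(Z=C)·f_C = 0.35 × 0.74 = 0.259
Marginal: 0.0288 + 0.3422 + 0.259 = 0.63
So the posterior for Urn B is 0.3422 / 0.63 ≈ 0.5432.

0.5432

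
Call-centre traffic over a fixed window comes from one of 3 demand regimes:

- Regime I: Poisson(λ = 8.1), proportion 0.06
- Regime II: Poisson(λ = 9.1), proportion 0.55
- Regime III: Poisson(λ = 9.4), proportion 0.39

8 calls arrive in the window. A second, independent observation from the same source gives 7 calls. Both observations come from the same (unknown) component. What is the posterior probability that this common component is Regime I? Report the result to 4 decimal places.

Posterior ∝ prior × likelihood, so P(k | x) ∝ π_k f_k(x); normalise over all components.
Since both observations come from the same component, the likelihood for component k is f_k(x₁)·f_k(x₂).
  p_I = [0.1395] × [0.137778] = 0.01922
  p_II = [0.130236] × [0.114493] = 0.0149111
  p_III = [0.125065] × [0.106438] = 0.0133116
Prior × likelihood for each component:
  π_I·p_I = 0.06 × 0.01922 = 0.0011532
  π_II·p_II = 0.55 × 0.0149111 = 0.00820112
  π_III·p_III = 0.39 × 0.0133116 = 0.00519153
Evidence: 0.0011532 + 0.00820112 + 0.00519153 = 0.0145458
So the posterior for Regime I is 0.0011532 / 0.0145458 ≈ 0.0793.

0.0793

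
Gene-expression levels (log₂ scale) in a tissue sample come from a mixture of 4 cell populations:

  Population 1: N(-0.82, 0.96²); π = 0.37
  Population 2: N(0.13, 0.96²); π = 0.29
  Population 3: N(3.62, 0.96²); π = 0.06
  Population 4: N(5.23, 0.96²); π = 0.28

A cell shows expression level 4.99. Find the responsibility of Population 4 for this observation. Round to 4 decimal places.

0.9260

By Bayes' theorem, P(k | x) = P(Z=k) f_k(x) / Σ_j P(Z=j) f_j(x).
Normal densities:
  L_1 = 4.62415e-09
  L_2 = 1.13082e-06
  L_3 = 0.150108
  L_4 = 0.402779
Weight by the priors:
  P(Z=1)·L_1 = 0.37 × 4.62415e-09 = 1.71094e-09
  P(Z=2)·L_2 = 0.29 × 1.13082e-06 = 3.27937e-07
  P(Z=3)·L_3 = 0.06 × 0.150108 = 0.00900648
  P(Z=4)·L_4 = 0.28 × 0.402779 = 0.112778
Denominator: 1.71094e-09 + 3.27937e-07 + 0.00900648 + 0.112778 = 0.121785
Responsibility of Population 4: 0.112778 / 0.121785 ≈ 0.9260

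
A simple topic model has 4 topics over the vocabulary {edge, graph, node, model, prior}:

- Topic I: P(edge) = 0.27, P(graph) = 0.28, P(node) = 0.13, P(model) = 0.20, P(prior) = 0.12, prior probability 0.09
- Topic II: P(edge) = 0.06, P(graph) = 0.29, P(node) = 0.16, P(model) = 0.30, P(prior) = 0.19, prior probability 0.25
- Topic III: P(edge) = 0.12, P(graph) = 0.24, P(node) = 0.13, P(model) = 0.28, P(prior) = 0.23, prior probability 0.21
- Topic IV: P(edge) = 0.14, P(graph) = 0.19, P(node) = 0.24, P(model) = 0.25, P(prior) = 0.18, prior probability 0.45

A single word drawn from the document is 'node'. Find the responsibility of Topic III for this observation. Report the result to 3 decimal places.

Posterior ∝ prior × likelihood, so P(k | x) ∝ P(Z=k) f_k(x); normalise over all components.
Evaluate each component's likelihood at the observed value:
  p_I = 0.13
  p_II = 0.16
  p_III = 0.13
  p_IV = 0.24
Prior × likelihood for each component:
  P(Z=I)·p_I = 0.09 × 0.13 = 0.0117
  P(Z=II)·p_II = 0.25 × 0.16 = 0.04
  P(Z=III)·p_III = 0.21 × 0.13 = 0.0273
  P(Z=IV)·p_IV = 0.45 × 0.24 = 0.108
Denominator: 0.0117 + 0.04 + 0.0273 + 0.108 = 0.187
P(Topic III | data) ≈ 0.146

0.146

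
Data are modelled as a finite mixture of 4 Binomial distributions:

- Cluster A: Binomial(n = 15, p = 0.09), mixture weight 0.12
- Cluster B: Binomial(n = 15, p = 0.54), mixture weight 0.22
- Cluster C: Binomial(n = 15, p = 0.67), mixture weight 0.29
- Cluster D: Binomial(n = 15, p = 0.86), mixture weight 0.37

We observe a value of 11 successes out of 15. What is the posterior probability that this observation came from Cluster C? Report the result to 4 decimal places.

0.5233

Posterior ∝ prior × likelihood, so P(k | x) ∝ P(Z=k) f_k(x); normalise over all components.
Evaluate each component's likelihood at the observed value:
  f_A = C(15,11)·0.09^11·0.91^4 = 1365·3.13811e-12·0.68575 = 2.93742e-09
  f_B = C(15,11)·0.54^11·0.46^4 = 1365·0.0011385·0.0447746 = 0.0695817
  f_C = C(15,11)·0.67^11·0.33^4 = 1365·0.012213·0.0118592 = 0.197702
  f_D = C(15,11)·0.86^11·0.14^4 = 1365·0.190319·0.00038416 = 0.0997994
Unnormalised posteriors:
  P(Z=A)·f_A = 0.12 × 2.93742e-09 = 3.5249e-10
  P(Z=B)·f_B = 0.22 × 0.0695817 = 0.015308
  P(Z=C)·f_C = 0.29 × 0.197702 = 0.0573336
  P(Z=D)·f_D = 0.37 × 0.0997994 = 0.0369258
Marginal: 3.5249e-10 + 0.015308 + 0.0573336 + 0.0369258 = 0.109567
Responsibility of Cluster C: 0.0573336 / 0.109567 ≈ 0.5233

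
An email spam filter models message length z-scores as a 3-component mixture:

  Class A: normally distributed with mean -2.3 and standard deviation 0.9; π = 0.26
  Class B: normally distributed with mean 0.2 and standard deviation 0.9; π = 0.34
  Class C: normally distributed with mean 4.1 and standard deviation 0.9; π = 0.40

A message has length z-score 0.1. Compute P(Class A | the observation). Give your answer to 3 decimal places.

0.022

Posterior ∝ prior × likelihood, so P(k | x) ∝ π_k f_k(x); normalise over all components.
Normal densities:
  f_A = 0.0126622
  f_B = 0.440541
  f_C = 2.27688e-05
Unnormalised posteriors:
  π_A·f_A = 0.26 × 0.0126622 = 0.00329217
  π_B·f_B = 0.34 × 0.440541 = 0.149784
  π_C·f_C = 0.40 × 2.27688e-05 = 9.1075e-06
Normaliser: 0.00329217 + 0.149784 + 9.1075e-06 = 0.153085
So the posterior for Class A is 0.00329217 / 0.153085 ≈ 0.022.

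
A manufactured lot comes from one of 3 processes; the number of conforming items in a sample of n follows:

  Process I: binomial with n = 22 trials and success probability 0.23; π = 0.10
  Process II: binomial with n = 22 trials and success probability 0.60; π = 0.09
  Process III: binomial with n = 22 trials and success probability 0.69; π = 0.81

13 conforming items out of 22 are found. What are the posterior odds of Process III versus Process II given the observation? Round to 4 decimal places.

5.5851

The posterior odds equal the prior odds times the likelihood ratio: (π_i/π_j)·(f_i(x)/f_j(x)).
Evaluate each component's likelihood at the observed value:
  L_I = C(22,13)·0.23^13·0.77^9 = 497420·5.04036e-09·0.0951517 = 0.000238562
  L_II = C(22,13)·0.60^13·0.40^9 = 497420·0.00130607·0.000262144 = 0.170306
  L_III = C(22,13)·0.69^13·0.31^9 = 497420·0.00803597·2.64396e-05 = 0.105686
Posterior odds = (π_III·L_III) / (π_II·L_II) = (0.81·0.105686) / (0.09·0.170306) = 0.0856055 / 0.0153275 ≈ 5.5851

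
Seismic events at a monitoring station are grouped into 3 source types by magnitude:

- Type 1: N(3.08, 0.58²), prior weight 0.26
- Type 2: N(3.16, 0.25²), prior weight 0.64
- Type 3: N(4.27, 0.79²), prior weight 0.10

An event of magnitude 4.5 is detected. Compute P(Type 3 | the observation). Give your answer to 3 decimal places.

By Bayes' theorem, P(k | x) = π_k f_k(x) / Σ_j π_j f_j(x).
Evaluate each component's likelihood at the observed value:
  p_1 = 0.0343471
  p_2 = 9.21333e-07
  p_3 = 0.484035
Unnormalised posteriors:
  π_1·p_1 = 0.26 × 0.0343471 = 0.00893024
  π_2·p_2 = 0.64 × 9.21333e-07 = 5.89653e-07
  π_3·p_3 = 0.10 × 0.484035 = 0.0484035
Evidence: 0.00893024 + 5.89653e-07 + 0.0484035 = 0.0573344
P(Type 3 | the observation) ≈ 0.844

0.844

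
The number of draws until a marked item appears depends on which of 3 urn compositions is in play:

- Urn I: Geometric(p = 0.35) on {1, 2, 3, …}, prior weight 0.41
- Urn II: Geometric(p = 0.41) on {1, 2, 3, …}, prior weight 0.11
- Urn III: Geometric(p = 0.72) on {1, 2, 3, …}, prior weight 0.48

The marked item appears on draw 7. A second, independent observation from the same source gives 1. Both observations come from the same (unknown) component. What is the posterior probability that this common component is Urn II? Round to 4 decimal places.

By Bayes' theorem, P(k | x) = π_k f_k(x) / Σ_j π_j f_j(x).
Since both observations come from the same component, the likelihood for component k is f_k(x₁)·f_k(x₂).
  L_I = [0.0263966] × [0.35] = 0.00923881
  L_II = [0.017294] × [0.41] = 0.00709055
  L_III = [0.000346961] × [0.72] = 0.000249812
Unnormalised posteriors:
  π_I·L_I = 0.41 × 0.00923881 = 0.00378791
  π_II·L_II = 0.11 × 0.00709055 = 0.00077996
  π_III·L_III = 0.48 × 0.000249812 = 0.00011991
Normaliser: 0.00378791 + 0.00077996 + 0.00011991 = 0.00468778
So the posterior for Urn II is 0.00077996 / 0.00468778 ≈ 0.1664.

0.1664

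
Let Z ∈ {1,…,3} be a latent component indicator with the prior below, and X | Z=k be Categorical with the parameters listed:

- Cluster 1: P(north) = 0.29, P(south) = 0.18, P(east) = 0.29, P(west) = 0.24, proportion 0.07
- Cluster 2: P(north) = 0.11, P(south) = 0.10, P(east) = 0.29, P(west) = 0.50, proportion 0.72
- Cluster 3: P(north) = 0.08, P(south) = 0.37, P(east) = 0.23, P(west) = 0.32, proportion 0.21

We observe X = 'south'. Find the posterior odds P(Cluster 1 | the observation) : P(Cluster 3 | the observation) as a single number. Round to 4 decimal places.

0.1622

Only the two components matter; the odds are (w_i f_i(x)) / (w_j f_j(x)).
Categorical probabilities:
  L_1 = P(south | comp) = 0.18
  L_2 = P(south | comp) = 0.10
  L_3 = P(south | comp) = 0.37
Odds = (0.07/0.21) × (0.18/0.37) = 0.333333 × 0.486486 ≈ 0.1622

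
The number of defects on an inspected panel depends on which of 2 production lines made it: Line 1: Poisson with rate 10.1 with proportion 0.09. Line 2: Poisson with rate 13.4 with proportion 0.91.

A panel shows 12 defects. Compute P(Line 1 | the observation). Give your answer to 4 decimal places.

Apply Bayes' rule: the posterior for each component is proportional to its prior times its likelihood at x.
Poisson probabilities:
  f_1 = e^(−10.1)·10.1^12/12! = 0.0966374
  f_2 = e^(−13.4)·13.4^12/12! = 0.106017
Multiply by the mixture weights:
  P(Z=1)·f_1 = 0.09 × 0.0966374 = 0.00869737
  P(Z=2)·f_2 = 0.91 × 0.106017 = 0.0964753
Normaliser: 0.00869737 + 0.0964753 = 0.105173
P(Line 1 | 12 defects) = 0.00869737 / 0.105173 ≈ 0.0827

0.0827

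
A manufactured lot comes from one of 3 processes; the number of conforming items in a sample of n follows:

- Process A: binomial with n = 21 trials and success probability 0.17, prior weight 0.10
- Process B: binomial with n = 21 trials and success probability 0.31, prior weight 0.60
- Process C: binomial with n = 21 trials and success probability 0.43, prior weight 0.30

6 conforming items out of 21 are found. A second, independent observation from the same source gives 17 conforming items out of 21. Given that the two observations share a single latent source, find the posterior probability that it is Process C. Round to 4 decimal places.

Posterior ∝ prior × likelihood, so P(k | x) ∝ π_k f_k(x); normalise over all components.
Since both observations come from the same component, the likelihood for component k is f_k(x₁)·f_k(x₂).
  p_A = [0.0800528] × [2.34968e-10] = 1.88098e-11
  p_B = [0.184255] × [3.05921e-06] = 5.63674e-07
  p_C = [0.0747215] × [0.000371131] = 2.77315e-05
Unnormalised posteriors:
  π_A·p_A = 0.10 × 1.88098e-11 = 1.88098e-12
  π_B·p_B = 0.60 × 5.63674e-07 = 3.38204e-07
  π_C·p_C = 0.30 × 2.77315e-05 = 8.31944e-06
Denominator: 1.88098e-12 + 3.38204e-07 + 8.31944e-06 = 8.65764e-06
P(Process C | data) ≈ 0.9609

0.9609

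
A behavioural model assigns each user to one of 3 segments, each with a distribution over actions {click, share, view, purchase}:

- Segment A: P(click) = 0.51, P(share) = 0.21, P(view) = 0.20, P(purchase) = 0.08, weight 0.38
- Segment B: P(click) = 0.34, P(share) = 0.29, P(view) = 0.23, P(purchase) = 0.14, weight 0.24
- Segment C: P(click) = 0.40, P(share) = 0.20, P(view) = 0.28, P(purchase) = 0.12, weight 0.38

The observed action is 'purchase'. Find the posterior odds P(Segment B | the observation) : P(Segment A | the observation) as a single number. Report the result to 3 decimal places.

1.105

Only the two components matter; the odds are (π_i f_i(x)) / (π_j f_j(x)).
Evaluate each component's likelihood at the observed value:
  L_A = P(purchase | comp) = 0.08
  L_B = P(purchase | comp) = 0.14
  L_C = P(purchase | comp) = 0.12
Posterior odds = (π_B·L_B) / (π_A·L_A) = (0.24·0.14) / (0.38·0.08) = 0.0336 / 0.0304 ≈ 1.105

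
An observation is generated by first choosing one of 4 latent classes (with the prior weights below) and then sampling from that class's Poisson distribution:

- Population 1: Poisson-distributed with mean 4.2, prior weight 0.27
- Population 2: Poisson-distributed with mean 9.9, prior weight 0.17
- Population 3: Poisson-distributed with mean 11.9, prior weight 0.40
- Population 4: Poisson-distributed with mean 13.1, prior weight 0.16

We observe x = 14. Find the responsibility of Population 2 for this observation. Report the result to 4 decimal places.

0.1404

By Bayes' theorem, P(k | x) = π_k f_k(x) / Σ_j π_j f_j(x).
Poisson probabilities:
  p_1 = e^(−4.2)·4.2^14/14! = 9.14208e-05
  p_2 = e^(−9.9)·9.9^14/14! = 0.0499999
  p_3 = e^(−11.9)·11.9^14/14! = 0.0889498
  p_4 = e^(−13.1)·13.1^14/14! = 0.102833
Unnormalised posteriors:
  π_1·p_1 = 0.27 × 9.14208e-05 = 2.46836e-05
  π_2·p_2 = 0.17 × 0.0499999 = 0.00849998
  π_3·p_3 = 0.40 × 0.0889498 = 0.0355799
  π_4·p_4 = 0.16 × 0.102833 = 0.0164533
Sum: 2.46836e-05 + 0.00849998 + 0.0355799 + 0.0164533 = 0.0605578
So the posterior for Population 2 is 0.00849998 / 0.0605578 ≈ 0.1404.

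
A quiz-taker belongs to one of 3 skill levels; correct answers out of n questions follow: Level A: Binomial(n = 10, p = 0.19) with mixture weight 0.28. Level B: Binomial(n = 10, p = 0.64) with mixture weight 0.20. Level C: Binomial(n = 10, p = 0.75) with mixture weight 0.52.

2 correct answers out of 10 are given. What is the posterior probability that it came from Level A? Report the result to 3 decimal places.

0.985

Posterior ∝ prior × likelihood, so P(k | x) ∝ π_k f_k(x); normalise over all components.
Component likelihoods at x = 2 correct answers out of 10:
  p_A = 0.301023
  p_B = 0.00519987
  p_C = 0.000386238
Prior × likelihood for each component:
  π_A·p_A = 0.28 × 0.301023 = 0.0842865
  π_B·p_B = 0.20 × 0.00519987 = 0.00103997
  π_C·p_C = 0.52 × 0.000386238 = 0.000200844
Marginal: 0.0842865 + 0.00103997 + 0.000200844 = 0.0855273
Responsibility of Level A: 0.0842865 / 0.0855273 ≈ 0.985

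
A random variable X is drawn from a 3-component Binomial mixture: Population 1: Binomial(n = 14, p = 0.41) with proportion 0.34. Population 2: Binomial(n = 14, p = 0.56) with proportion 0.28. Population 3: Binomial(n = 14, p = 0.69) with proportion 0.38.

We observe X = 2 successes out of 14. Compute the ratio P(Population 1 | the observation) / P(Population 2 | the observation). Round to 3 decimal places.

Only the two components matter; the odds are (w_i f_i(x)) / (w_j f_j(x)).
Component likelihoods at x = 2 successes out of 14:
  p_1 = C(14,2)·0.41^2·0.59^12 = 91·0.1681·0.0017792 = 0.0272166
  p_2 = C(14,2)·0.56^2·0.44^12 = 91·0.3136·5.26541e-05 = 0.00150262
  p_3 = C(14,2)·0.69^2·0.31^12 = 91·0.4761·7.87663e-07 = 3.41256e-05
0.00925363 / 0.000420734 ≈ 21.994

21.994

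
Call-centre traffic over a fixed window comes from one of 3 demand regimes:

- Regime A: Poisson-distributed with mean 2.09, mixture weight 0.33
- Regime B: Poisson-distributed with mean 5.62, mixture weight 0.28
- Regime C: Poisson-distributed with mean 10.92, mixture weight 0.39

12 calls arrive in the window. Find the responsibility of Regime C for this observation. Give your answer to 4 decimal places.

0.9527

By Bayes' theorem, P(k | x) = P(Z=k) f_k(x) / Σ_j P(Z=j) f_j(x).
Evaluate each component's likelihood at the observed value:
  L_A = 1.79367e-06
  L_B = 0.00751214
  L_C = 0.108602
Unnormalised posteriors:
  P(Z=A)·L_A = 0.33 × 1.79367e-06 = 5.91912e-07
  P(Z=B)·L_B = 0.28 × 0.00751214 = 0.0021034
  P(Z=C)·L_C = 0.39 × 0.108602 = 0.0423549
Evidence: 5.91912e-07 + 0.0021034 + 0.0423549 = 0.0444589
P(Regime C | 12 calls) = 0.0423549 / 0.0444589 ≈ 0.9527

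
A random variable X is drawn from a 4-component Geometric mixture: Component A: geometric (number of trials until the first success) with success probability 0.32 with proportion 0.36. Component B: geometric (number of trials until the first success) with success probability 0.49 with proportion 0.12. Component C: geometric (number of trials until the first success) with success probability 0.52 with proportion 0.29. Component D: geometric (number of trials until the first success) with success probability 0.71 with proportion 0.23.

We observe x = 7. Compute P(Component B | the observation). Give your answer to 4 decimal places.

Apply Bayes' rule: the posterior for each component is proportional to its prior times its likelihood at x.
Evaluate each component's likelihood at the observed value:
  f_A = 0.32·(1−0.32)^6 = 0.32·0.0988675 = 0.0316376
  f_B = 0.49·(1−0.49)^6 = 0.49·0.0175963 = 0.00862218
  f_C = 0.52·(1−0.52)^6 = 0.52·0.0122306 = 0.00635991
  f_D = 0.71·(1−0.71)^6 = 0.71·0.000594823 = 0.000422325
Weight by the priors:
  π_A·f_A = 0.36 × 0.0316376 = 0.0113895
  π_B·f_B = 0.12 × 0.00862218 = 0.00103466
  π_C·f_C = 0.29 × 0.00635991 = 0.00184437
  π_D·f_D = 0.23 × 0.000422325 = 9.71346e-05
Evidence: 0.0113895 + 0.00103466 + 0.00184437 + 9.71346e-05 = 0.0143657
P(Component B | x) = 0.00103466 / 0.0143657 ≈ 0.0720

0.0720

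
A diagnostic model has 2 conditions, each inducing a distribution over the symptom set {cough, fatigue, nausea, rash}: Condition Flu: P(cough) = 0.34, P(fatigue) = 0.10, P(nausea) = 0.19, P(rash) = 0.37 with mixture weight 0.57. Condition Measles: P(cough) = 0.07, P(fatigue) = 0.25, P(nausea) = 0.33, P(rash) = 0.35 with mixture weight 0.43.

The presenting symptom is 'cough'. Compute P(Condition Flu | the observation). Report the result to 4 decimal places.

By Bayes' theorem, P(k | x) = π_k f_k(x) / Σ_j π_j f_j(x).
Evaluate each component's likelihood at the observed value:
  f_Flu = 0.34
  f_Measles = 0.07
Weight by the priors:
  π_Flu·f_Flu = 0.57 × 0.34 = 0.1938
  π_Measles·f_Measles = 0.43 × 0.07 = 0.0301
Normaliser: 0.1938 + 0.0301 = 0.2239
So the posterior for Condition Flu is 0.1938 / 0.2239 ≈ 0.8656.

0.8656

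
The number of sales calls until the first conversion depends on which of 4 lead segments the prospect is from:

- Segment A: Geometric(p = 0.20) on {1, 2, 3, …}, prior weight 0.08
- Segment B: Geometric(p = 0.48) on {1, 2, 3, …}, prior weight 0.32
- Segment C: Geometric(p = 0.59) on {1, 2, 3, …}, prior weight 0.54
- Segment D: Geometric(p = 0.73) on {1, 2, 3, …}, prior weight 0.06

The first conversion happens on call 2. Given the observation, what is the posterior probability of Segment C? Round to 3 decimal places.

0.556

The responsibility of component k is P(Z=k) f_k(x) divided by Σ_j P(Z=j) f_j(x).
Geometric probabilities:
  f_A = 0.20·(1−0.20)^1 = 0.20·0.8 = 0.16
  f_B = 0.48·(1−0.48)^1 = 0.48·0.52 = 0.2496
  f_C = 0.59·(1−0.59)^1 = 0.59·0.41 = 0.2419
  f_D = 0.73·(1−0.73)^1 = 0.73·0.27 = 0.1971
Multiply by the mixture weights:
  P(Z=A)·f_A = 0.08 × 0.16 = 0.0128
  P(Z=B)·f_B = 0.32 × 0.2496 = 0.079872
  P(Z=C)·f_C = 0.54 × 0.2419 = 0.130626
  P(Z=D)·f_D = 0.06 × 0.1971 = 0.011826
Denominator: 0.0128 + 0.079872 + 0.130626 + 0.011826 = 0.235124
P(Segment C | the observation) = 0.130626 / 0.235124 ≈ 0.556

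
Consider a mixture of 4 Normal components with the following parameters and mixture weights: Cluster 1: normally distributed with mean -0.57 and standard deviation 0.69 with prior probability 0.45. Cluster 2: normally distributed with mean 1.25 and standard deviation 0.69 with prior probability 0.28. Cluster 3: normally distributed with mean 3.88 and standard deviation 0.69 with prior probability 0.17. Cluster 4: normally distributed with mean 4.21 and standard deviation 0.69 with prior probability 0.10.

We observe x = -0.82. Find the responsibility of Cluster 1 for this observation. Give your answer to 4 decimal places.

By Bayes' theorem, P(k | x) = π_k f_k(x) / Σ_j π_j f_j(x).
Normal densities:
  f_1 = (1/(0.69·√(2π)))·exp(−(-0.82−-0.57)²/(2·0.69²)) = 0.578177·exp(-0.06564) = 0.541446
  f_2 = (1/(0.69·√(2π)))·exp(−(-0.82−1.25)²/(2·0.69²)) = 0.578177·exp(-4.50000) = 0.00642297
  f_3 = (1/(0.69·√(2π)))·exp(−(-0.82−3.88)²/(2·0.69²)) = 0.578177·exp(-23.19891) = 4.86299e-11
  f_4 = (1/(0.69·√(2π)))·exp(−(-0.82−4.21)²/(2·0.69²)) = 0.578177·exp(-26.57099) = 1.66888e-12
Unnormalised posteriors:
  π_1·f_1 = 0.45 × 0.541446 = 0.243651
  π_2·f_2 = 0.28 × 0.00642297 = 0.00179843
  π_3·f_3 = 0.17 × 4.86299e-11 = 8.26708e-12
  π_4·f_4 = 0.10 × 1.66888e-12 = 1.66888e-13
Normaliser: 0.243651 + 0.00179843 + 8.26708e-12 + 1.66888e-13 = 0.245449
Responsibility of Cluster 1: 0.243651 / 0.245449 ≈ 0.9927

0.9927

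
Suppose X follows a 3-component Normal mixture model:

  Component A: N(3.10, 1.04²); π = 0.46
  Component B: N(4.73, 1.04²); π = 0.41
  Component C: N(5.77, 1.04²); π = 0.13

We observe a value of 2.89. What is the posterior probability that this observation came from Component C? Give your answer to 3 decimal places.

Apply Bayes' rule: the posterior for each component is proportional to its prior times its likelihood at x.
Evaluate each component's likelihood at the observed value:
  L_A = 0.375857
  L_B = 0.0801987
  L_C = 0.00829188
Multiply by the mixture weights:
  P(Z=A)·L_A = 0.46 × 0.375857 = 0.172894
  P(Z=B)·L_B = 0.41 × 0.0801987 = 0.0328815
  P(Z=C)·L_C = 0.13 × 0.00829188 = 0.00107794
Denominator: 0.172894 + 0.0328815 + 0.00107794 = 0.206854
So the posterior for Component C is 0.00107794 / 0.206854 ≈ 0.005.

0.005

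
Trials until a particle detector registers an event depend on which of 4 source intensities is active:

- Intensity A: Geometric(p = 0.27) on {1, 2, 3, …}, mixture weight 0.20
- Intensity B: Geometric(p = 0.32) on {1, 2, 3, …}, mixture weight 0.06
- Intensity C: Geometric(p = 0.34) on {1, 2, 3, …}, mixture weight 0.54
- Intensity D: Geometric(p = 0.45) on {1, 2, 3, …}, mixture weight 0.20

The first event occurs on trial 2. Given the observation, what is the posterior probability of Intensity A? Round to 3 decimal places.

0.177

The responsibility of component k is w_k f_k(x) divided by Σ_j w_j f_j(x).
Evaluate each component's likelihood at the observed value:
  L_A = 0.1971
  L_B = 0.2176
  L_C = 0.2244
  L_D = 0.2475
Multiply by the mixture weights:
  w_A·L_A = 0.20 × 0.1971 = 0.03942
  w_B·L_B = 0.06 × 0.2176 = 0.013056
  w_C·L_C = 0.54 × 0.2244 = 0.121176
  w_D·L_D = 0.20 × 0.2475 = 0.0495
Evidence: 0.03942 + 0.013056 + 0.121176 + 0.0495 = 0.223152
Responsibility of Intensity A: 0.03942 / 0.223152 ≈ 0.177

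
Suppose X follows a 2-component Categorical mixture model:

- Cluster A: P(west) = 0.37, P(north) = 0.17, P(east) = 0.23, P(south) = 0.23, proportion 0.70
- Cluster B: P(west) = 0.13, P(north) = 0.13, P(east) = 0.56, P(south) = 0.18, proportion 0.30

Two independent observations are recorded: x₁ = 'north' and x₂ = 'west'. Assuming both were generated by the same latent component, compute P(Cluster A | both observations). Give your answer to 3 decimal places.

Posterior ∝ prior × likelihood, so P(k | x) ∝ π_k f_k(x); normalise over all components.
Since both observations come from the same component, the likelihood for component k is f_k(x₁)·f_k(x₂).
  p_A = [0.17] × [0.37] = 0.0629
  p_B = [0.13] × [0.13] = 0.0169
Unnormalised posteriors:
  π_A·p_A = 0.70 × 0.0629 = 0.04403
  π_B·p_B = 0.30 × 0.0169 = 0.00507
Marginal: 0.04403 + 0.00507 = 0.0491
So the posterior for Cluster A is 0.04403 / 0.0491 ≈ 0.897.

0.897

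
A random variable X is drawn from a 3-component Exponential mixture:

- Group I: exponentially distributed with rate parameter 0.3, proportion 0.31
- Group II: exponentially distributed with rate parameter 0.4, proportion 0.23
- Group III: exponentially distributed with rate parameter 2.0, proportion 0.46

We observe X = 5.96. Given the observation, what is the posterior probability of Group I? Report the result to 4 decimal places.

0.6470

Apply Bayes' rule: the posterior for each component is proportional to its prior times its likelihood at x.
Exponential densities:
  L_I = 0.3·e^(−0.3·5.96) = 0.3·e^(−1.7880) = 0.0501883
  L_II = 0.4·e^(−0.4·5.96) = 0.4·e^(−2.3840) = 0.0368724
  L_III = 2.0·e^(−2.0·5.96) = 2.0·e^(−11.9200) = 1.33119e-05
Weight by the priors:
  w_I·L_I = 0.31 × 0.0501883 = 0.0155584
  w_II·L_II = 0.23 × 0.0368724 = 0.00848066
  w_III·L_III = 0.46 × 1.33119e-05 = 6.12347e-06
Sum: 0.0155584 + 0.00848066 + 6.12347e-06 = 0.0240452
P(Group I | the observation) ≈ 0.6470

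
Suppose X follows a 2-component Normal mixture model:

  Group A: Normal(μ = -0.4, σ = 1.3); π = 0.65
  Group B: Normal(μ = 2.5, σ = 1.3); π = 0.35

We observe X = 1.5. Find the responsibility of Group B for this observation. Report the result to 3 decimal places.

By Bayes' theorem, P(k | x) = π_k f_k(x) / Σ_j π_j f_j(x).
Component likelihoods at x = 1.5:
  p_A = 0.105468
  p_B = 0.228285
Multiply by the mixture weights:
  π_A·p_A = 0.65 × 0.105468 = 0.068554
  π_B·p_B = 0.35 × 0.228285 = 0.0798997
Sum: 0.068554 + 0.0798997 = 0.148454
Responsibility of Group B: 0.0798997 / 0.148454 ≈ 0.538

0.538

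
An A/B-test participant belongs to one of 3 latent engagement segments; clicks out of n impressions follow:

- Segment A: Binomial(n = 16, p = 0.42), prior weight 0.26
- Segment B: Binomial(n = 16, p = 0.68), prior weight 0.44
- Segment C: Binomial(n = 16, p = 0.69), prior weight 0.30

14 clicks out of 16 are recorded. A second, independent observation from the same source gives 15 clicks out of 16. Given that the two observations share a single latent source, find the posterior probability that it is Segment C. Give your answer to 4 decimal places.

0.4863

P(component k | x) = π_k·f_k(x) / marginal(x), where marginal(x) = Σ_j π_j·f_j(x).
Since both observations come from the same component, the likelihood for component k is f_k(x₁)·f_k(x₂).
  p_A = [0.000214549] × [2.07151e-05] = 4.44442e-09
  p_B = [0.05554] × [0.0157363] = 0.000873996
  p_C = [0.0639428] × [0.0189766] = 0.00121342
Multiply by the mixture weights:
  π_A·p_A = 0.26 × 4.44442e-09 = 1.15555e-09
  π_B·p_B = 0.44 × 0.000873996 = 0.000384558
  π_C·p_C = 0.30 × 0.00121342 = 0.000364025
Marginal: 1.15555e-09 + 0.000384558 + 0.000364025 = 0.000748585
P(Segment C | x₁,x₂) = 0.000364025 / 0.000748585 ≈ 0.4863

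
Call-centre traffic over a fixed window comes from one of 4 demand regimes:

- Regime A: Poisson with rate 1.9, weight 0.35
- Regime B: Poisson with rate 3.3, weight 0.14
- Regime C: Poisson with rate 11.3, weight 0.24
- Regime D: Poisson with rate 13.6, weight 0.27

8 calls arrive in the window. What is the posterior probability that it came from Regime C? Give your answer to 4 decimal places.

0.6251

Posterior ∝ prior × likelihood, so P(k | x) ∝ π_k f_k(x); normalise over all components.
Evaluate each component's likelihood at the observed value:
  p_A = e^(−1.9)·1.9^8/8! = 0.000630012
  p_B = e^(−3.3)·3.3^8/8! = 0.0128653
  p_C = e^(−11.3)·11.3^8/8! = 0.0815792
  p_D = e^(−13.6)·13.6^8/8! = 0.0360069
Weight by the priors:
  π_A·p_A = 0.35 × 0.000630012 = 0.000220504
  π_B·p_B = 0.14 × 0.0128653 = 0.00180114
  π_C·p_C = 0.24 × 0.0815792 = 0.019579
  π_D·p_D = 0.27 × 0.0360069 = 0.00972186
Denominator: 0.000220504 + 0.00180114 + 0.019579 + 0.00972186 = 0.0313225
P(Regime C | 8 calls) = 0.019579 / 0.0313225 ≈ 0.6251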